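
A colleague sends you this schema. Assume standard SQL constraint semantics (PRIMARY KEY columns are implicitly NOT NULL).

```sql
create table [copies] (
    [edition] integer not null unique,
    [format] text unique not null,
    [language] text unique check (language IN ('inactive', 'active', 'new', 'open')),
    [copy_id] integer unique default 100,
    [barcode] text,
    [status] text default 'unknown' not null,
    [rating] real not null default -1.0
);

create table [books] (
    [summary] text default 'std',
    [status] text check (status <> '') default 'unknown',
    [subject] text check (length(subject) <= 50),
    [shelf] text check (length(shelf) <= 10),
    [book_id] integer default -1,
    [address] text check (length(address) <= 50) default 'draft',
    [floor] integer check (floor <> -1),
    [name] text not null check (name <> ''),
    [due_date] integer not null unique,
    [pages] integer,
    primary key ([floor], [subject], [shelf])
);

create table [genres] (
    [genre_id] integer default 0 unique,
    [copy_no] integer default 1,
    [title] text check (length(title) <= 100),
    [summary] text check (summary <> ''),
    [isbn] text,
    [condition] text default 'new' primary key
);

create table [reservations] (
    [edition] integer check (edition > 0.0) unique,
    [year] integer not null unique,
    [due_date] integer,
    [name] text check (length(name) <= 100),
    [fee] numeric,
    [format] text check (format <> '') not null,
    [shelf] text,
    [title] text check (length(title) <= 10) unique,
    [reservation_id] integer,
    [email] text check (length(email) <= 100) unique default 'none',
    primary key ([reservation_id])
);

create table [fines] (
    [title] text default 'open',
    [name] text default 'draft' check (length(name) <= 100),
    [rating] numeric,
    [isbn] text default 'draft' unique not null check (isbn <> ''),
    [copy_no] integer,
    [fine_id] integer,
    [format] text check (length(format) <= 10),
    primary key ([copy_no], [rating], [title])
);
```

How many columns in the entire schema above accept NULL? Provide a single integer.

23

copies: 3 nullable (language, copy_id, barcode — PK none and explicit NOT NULL columns excluded).
books: 5 nullable (summary, status, book_id, address, pages — PK (floor, subject, shelf) and explicit NOT NULL columns excluded).
genres: 5 nullable (genre_id, copy_no, title, summary, isbn — PK (condition) and explicit NOT NULL columns excluded).
reservations: 7 nullable (edition, due_date, name, fee, shelf, title, email — PK (reservation_id) and explicit NOT NULL columns excluded).
fines: 3 nullable (name, fine_id, format — PK (copy_no, rating, title) and explicit NOT NULL columns excluded).
Total: 3 + 5 + 5 + 7 + 3 = 23.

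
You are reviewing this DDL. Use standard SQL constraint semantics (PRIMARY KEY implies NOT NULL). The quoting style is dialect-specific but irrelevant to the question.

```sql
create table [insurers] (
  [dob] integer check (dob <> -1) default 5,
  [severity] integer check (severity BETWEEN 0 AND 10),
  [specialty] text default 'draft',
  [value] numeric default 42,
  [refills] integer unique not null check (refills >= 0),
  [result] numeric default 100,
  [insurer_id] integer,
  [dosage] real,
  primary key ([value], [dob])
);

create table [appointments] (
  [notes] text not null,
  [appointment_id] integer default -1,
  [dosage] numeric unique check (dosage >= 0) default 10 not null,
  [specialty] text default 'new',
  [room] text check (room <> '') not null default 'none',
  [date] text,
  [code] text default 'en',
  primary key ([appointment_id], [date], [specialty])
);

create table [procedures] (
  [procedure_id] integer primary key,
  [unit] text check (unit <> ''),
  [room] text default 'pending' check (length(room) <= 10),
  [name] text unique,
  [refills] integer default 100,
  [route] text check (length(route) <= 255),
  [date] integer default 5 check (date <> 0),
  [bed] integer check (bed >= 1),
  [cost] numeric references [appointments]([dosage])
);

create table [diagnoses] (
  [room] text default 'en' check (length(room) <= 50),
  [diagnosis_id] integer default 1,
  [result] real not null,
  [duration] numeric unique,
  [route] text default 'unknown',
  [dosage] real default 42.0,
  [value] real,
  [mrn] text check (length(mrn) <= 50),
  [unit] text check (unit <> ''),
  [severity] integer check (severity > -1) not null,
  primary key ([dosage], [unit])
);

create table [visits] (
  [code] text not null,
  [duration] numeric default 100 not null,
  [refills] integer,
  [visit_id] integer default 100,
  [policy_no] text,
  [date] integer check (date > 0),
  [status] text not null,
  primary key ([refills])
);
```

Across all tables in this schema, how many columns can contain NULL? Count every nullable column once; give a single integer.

23

insurers: 5 nullable (severity, specialty, result, insurer_id, dosage — PK (value, dob) and explicit NOT NULL columns excluded).
appointments: 1 nullable (code — PK (appointment_id, date, specialty) and explicit NOT NULL columns excluded).
procedures: 8 nullable (unit, room, name, refills, route, date, bed, cost — PK (procedure_id) and explicit NOT NULL columns excluded).
diagnoses: 6 nullable (room, diagnosis_id, duration, route, value, mrn — PK (dosage, unit) and explicit NOT NULL columns excluded).
visits: 3 nullable (visit_id, policy_no, date — PK (refills) and explicit NOT NULL columns excluded).
Total: 5 + 1 + 8 + 6 + 3 = 23.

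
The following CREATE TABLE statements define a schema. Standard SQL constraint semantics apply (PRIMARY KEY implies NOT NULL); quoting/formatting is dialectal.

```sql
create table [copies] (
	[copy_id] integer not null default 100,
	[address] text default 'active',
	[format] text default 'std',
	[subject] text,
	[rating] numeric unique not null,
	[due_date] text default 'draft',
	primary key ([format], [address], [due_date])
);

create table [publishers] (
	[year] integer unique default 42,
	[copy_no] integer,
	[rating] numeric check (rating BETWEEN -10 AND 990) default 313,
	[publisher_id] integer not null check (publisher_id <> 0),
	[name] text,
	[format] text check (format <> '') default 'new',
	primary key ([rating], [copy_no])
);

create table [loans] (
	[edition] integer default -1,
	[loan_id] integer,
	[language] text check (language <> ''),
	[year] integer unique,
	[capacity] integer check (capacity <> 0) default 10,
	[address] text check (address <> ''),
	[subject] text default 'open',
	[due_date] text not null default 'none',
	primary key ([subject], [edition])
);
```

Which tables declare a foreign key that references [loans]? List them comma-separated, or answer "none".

none

No REFERENCES clause anywhere in the schema names loans.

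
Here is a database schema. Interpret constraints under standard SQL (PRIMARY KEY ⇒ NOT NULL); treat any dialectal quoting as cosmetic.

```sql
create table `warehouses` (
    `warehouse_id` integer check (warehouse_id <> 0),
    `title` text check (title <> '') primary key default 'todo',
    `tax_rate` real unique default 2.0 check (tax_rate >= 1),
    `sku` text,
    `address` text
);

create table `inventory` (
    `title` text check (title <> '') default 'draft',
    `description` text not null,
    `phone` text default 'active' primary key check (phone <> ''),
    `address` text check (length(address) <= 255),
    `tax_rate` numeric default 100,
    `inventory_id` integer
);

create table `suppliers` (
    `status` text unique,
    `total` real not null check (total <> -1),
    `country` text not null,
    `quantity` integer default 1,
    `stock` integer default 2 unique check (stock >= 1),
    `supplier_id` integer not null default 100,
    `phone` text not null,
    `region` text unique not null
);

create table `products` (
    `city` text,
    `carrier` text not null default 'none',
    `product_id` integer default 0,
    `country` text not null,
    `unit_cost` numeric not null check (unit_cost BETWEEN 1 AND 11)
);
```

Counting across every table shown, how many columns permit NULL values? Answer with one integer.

13

warehouses: 4 nullable (warehouse_id, tax_rate, sku, address — PK (title) and explicit NOT NULL columns excluded).
inventory: 4 nullable (title, address, tax_rate, inventory_id — PK (phone) and explicit NOT NULL columns excluded).
suppliers: 3 nullable (status, quantity, stock — PK none and explicit NOT NULL columns excluded).
products: 2 nullable (city, product_id — PK none and explicit NOT NULL columns excluded).
Total: 4 + 4 + 3 + 2 = 13.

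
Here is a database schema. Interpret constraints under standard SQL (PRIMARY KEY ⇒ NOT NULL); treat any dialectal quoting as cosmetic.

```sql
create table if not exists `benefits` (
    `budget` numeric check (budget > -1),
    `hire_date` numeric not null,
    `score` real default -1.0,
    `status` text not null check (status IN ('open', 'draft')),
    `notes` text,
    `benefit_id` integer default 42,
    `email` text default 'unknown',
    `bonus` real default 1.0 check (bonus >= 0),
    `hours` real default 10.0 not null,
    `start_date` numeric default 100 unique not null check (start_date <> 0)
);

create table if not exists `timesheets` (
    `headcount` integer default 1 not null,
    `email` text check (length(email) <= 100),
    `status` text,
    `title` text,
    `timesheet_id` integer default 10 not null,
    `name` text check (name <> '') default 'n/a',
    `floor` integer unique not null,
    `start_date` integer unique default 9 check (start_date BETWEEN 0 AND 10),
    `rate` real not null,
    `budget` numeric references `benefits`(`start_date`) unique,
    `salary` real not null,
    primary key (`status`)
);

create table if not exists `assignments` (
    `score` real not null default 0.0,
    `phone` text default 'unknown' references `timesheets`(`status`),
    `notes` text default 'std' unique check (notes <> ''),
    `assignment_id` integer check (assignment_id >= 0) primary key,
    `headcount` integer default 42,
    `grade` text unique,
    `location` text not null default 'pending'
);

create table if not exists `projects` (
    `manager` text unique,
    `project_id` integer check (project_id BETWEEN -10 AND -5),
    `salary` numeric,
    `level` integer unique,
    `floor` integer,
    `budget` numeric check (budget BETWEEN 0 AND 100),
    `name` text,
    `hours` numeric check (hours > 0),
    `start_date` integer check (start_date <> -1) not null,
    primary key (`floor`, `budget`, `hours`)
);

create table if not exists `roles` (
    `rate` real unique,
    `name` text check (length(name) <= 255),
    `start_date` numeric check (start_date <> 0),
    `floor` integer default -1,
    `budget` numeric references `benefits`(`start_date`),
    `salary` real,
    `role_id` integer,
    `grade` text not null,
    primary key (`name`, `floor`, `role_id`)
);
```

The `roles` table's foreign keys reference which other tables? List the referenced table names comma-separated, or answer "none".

benefits

- budget REFERENCES benefits(start_date).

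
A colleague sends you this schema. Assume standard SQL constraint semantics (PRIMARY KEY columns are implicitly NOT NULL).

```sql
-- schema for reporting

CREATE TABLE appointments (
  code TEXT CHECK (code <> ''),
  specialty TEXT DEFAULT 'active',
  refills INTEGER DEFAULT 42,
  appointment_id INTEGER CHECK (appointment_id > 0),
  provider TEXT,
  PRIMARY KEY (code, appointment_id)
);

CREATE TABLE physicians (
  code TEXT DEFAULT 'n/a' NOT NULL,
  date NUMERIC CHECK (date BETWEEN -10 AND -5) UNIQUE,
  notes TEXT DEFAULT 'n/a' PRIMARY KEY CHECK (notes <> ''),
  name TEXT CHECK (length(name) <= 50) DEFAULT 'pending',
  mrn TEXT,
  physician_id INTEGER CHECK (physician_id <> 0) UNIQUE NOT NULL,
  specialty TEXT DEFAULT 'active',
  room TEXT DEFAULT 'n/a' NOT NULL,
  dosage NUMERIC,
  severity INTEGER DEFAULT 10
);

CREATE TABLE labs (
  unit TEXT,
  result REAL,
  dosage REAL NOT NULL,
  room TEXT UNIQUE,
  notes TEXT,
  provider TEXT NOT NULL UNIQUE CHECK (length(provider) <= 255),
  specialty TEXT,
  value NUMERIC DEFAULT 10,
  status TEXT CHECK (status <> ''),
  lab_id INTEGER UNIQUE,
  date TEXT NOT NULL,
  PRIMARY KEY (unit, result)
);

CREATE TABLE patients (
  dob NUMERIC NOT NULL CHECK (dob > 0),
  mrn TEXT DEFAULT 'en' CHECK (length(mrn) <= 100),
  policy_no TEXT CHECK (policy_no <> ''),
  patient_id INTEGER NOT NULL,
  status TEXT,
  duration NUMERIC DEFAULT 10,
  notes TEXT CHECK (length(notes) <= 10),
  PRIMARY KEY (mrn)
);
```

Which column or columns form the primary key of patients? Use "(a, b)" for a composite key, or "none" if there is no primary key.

mrn

mrn is declared PRIMARY KEY as a table-level PRIMARY KEY clause.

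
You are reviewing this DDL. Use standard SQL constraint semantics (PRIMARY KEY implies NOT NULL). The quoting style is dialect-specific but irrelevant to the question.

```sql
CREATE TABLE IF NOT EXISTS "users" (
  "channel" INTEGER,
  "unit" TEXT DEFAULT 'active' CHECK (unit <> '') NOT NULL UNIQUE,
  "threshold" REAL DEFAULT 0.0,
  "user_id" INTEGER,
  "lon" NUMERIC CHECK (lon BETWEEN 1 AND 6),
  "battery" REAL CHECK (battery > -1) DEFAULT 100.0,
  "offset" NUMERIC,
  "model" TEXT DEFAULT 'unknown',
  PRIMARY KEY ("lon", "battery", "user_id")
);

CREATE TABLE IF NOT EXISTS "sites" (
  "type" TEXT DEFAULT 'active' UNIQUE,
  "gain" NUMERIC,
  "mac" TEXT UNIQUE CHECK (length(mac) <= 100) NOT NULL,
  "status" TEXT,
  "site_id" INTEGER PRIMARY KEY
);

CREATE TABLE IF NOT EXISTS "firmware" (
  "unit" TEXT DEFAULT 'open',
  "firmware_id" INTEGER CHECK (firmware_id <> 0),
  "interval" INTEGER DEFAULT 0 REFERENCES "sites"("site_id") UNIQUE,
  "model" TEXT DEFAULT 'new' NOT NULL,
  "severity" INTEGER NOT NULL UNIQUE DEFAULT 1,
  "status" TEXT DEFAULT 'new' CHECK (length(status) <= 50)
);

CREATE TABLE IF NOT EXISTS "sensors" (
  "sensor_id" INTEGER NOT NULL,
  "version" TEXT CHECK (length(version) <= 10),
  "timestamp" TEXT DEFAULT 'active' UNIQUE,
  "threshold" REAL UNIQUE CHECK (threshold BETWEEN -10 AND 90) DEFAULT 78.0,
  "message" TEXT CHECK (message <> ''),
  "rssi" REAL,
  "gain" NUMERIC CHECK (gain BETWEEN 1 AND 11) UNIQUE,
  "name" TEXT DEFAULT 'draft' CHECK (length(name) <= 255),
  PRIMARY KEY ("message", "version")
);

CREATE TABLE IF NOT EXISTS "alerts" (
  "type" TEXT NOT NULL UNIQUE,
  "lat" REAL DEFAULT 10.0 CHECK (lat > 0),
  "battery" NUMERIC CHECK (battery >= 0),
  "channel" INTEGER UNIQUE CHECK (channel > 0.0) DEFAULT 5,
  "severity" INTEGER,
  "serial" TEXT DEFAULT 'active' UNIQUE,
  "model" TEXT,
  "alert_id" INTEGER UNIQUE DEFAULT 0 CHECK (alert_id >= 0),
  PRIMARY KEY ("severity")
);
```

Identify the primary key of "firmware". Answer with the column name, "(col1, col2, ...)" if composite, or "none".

No column is declared PRIMARY KEY inline, and there is no table-level PRIMARY KEY clause in firmware.

none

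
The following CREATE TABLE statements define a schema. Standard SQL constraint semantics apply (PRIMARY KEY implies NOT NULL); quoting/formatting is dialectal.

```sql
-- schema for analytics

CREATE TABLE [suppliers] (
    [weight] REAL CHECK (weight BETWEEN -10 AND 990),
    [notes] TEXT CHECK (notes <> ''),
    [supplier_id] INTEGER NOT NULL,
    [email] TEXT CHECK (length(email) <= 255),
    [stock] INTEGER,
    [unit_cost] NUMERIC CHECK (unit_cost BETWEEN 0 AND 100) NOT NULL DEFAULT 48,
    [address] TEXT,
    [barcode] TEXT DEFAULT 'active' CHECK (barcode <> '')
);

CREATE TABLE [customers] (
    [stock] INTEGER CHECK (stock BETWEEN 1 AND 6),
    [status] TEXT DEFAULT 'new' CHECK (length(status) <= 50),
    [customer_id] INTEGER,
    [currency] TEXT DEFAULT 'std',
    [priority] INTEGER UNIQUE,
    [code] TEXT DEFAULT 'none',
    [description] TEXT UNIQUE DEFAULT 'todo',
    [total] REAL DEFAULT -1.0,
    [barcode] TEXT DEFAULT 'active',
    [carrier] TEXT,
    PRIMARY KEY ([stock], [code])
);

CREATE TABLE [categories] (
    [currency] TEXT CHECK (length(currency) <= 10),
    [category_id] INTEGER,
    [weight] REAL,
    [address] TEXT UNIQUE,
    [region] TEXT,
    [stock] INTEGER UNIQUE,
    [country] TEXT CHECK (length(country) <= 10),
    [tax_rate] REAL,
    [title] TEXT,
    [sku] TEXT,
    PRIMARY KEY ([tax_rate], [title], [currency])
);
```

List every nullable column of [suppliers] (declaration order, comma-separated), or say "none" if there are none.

- weight: CHECK does not forbid NULL (a CHECK constraint passes when its expression is NULL) → nullable.
- notes: CHECK does not forbid NULL (a CHECK constraint passes when its expression is NULL) → nullable.
- supplier_id: declared NOT NULL → not nullable.
- email: CHECK does not forbid NULL (a CHECK constraint passes when its expression is NULL) → nullable.
- stock: no NOT NULL constraint applies → nullable.
- unit_cost: declared NOT NULL → not nullable.
- address: no NOT NULL constraint applies → nullable.
- barcode: CHECK does not forbid NULL (a CHECK constraint passes when its expression is NULL) → nullable.

weight, notes, email, stock, address, barcode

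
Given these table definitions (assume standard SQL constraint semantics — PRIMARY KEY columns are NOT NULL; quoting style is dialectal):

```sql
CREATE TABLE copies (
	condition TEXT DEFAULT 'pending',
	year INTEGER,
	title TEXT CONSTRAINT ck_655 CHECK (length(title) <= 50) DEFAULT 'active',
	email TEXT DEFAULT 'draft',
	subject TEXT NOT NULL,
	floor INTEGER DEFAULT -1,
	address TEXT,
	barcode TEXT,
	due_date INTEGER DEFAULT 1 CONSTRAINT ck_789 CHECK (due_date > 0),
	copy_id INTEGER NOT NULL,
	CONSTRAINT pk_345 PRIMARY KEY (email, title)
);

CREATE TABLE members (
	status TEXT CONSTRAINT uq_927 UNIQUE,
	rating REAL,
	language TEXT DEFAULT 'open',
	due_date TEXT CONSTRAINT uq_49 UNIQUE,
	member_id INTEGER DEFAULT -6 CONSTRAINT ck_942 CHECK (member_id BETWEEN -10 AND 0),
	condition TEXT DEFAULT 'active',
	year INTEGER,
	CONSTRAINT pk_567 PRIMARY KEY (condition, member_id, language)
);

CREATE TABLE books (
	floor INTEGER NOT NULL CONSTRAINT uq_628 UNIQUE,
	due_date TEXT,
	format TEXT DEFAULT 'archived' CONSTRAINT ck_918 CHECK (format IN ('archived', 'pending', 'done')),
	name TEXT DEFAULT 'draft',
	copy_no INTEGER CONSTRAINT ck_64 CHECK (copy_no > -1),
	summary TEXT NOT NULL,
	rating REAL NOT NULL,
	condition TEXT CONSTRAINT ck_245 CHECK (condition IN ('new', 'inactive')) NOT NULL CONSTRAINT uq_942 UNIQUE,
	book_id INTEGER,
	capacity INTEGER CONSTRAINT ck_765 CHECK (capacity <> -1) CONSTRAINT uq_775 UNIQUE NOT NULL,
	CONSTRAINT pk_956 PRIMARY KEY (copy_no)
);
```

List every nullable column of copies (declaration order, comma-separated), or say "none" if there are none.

condition, year, floor, address, barcode, due_date

- condition: DEFAULT only fills an omitted column; an explicit NULL is still allowed → nullable.
- year: no NOT NULL constraint applies → nullable.
- title: part of the PRIMARY KEY, which implies NOT NULL → not nullable.
- email: part of the PRIMARY KEY, which implies NOT NULL → not nullable.
- subject: declared NOT NULL → not nullable.
- floor: DEFAULT only fills an omitted column; an explicit NULL is still allowed → nullable.
- address: no NOT NULL constraint applies → nullable.
- barcode: no NOT NULL constraint applies → nullable.
- due_date: CHECK does not forbid NULL (a CHECK constraint passes when its expression is NULL) → nullable.
- copy_id: declared NOT NULL → not nullable.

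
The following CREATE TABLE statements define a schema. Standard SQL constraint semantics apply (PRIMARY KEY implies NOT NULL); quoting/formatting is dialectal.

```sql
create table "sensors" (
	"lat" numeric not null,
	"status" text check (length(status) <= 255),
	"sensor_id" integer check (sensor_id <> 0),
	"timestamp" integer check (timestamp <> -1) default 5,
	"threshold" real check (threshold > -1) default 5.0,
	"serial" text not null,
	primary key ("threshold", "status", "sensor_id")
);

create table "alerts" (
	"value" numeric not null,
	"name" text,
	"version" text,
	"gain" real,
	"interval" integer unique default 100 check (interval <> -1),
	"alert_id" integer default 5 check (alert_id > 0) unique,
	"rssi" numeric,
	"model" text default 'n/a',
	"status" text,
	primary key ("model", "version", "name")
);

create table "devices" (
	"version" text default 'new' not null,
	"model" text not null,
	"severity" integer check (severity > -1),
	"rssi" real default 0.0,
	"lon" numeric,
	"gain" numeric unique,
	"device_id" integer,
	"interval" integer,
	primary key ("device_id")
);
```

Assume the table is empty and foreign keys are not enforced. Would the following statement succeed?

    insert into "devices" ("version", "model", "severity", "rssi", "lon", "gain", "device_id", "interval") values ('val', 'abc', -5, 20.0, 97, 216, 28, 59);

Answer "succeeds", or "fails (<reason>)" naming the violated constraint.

The value -5 for severity violates CHECK (severity > -1).

fails (CHECK on severity)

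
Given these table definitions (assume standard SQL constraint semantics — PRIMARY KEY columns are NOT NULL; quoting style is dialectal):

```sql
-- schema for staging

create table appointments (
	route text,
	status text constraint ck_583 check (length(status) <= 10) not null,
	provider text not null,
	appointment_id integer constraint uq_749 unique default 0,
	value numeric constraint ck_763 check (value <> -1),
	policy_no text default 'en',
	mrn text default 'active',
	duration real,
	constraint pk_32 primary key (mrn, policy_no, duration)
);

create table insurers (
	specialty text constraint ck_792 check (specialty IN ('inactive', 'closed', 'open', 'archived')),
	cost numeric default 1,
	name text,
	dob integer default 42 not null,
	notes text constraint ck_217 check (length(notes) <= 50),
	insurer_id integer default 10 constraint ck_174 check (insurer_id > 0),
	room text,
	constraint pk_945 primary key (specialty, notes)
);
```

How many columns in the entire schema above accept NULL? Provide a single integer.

appointments: 3 nullable (route, appointment_id, value — PK (mrn, policy_no, duration) and explicit NOT NULL columns excluded).
insurers: 4 nullable (cost, name, insurer_id, room — PK (specialty, notes) and explicit NOT NULL columns excluded).
Total: 3 + 4 = 7.

7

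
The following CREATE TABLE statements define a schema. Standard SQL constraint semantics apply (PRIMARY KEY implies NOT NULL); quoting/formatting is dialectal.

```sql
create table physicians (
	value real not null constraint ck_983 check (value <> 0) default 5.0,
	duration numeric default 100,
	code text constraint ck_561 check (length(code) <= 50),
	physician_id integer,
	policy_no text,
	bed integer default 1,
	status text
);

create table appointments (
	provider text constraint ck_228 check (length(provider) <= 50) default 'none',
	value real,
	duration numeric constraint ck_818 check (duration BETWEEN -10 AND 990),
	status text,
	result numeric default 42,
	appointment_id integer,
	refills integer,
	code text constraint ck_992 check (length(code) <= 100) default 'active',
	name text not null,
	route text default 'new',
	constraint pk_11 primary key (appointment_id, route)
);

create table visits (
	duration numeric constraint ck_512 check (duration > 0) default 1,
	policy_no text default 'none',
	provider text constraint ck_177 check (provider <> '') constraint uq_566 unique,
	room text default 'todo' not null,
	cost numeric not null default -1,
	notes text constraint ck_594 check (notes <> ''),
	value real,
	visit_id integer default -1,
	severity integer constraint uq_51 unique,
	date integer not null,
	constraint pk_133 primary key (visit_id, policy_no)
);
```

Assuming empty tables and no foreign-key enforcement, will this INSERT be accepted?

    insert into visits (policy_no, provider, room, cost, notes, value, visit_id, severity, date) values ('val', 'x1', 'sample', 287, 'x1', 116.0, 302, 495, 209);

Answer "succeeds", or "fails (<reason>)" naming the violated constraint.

NOT NULL columns: cost is supplied; date is supplied; policy_no is supplied; room is supplied; visit_id is supplied.
CHECK constraints: 'x1' satisfies (provider <> ''); 'x1' satisfies (notes <> '').
No constraint is violated.

succeeds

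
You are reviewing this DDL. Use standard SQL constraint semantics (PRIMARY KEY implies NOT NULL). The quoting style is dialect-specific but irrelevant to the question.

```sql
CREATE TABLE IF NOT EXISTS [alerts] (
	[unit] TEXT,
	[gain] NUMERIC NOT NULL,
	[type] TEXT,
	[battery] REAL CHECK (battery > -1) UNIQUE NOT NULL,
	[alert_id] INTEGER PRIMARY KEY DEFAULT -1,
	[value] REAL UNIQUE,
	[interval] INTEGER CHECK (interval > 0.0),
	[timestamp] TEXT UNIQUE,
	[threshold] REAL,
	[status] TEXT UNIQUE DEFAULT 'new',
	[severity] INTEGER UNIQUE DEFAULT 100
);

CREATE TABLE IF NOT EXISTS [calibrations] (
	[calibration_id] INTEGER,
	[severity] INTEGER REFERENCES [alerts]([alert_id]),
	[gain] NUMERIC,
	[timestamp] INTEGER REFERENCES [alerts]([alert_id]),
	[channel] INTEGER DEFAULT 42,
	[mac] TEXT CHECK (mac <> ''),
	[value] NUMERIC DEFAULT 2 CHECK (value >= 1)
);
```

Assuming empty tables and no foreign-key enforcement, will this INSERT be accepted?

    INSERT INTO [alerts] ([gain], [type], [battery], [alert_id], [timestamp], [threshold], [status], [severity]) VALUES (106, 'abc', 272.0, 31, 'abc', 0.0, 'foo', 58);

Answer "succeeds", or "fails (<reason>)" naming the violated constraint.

succeeds

NOT NULL columns: alert_id is supplied; battery is supplied; gain is supplied.
CHECK constraints: 272.0 satisfies (battery > -1).
No constraint is violated.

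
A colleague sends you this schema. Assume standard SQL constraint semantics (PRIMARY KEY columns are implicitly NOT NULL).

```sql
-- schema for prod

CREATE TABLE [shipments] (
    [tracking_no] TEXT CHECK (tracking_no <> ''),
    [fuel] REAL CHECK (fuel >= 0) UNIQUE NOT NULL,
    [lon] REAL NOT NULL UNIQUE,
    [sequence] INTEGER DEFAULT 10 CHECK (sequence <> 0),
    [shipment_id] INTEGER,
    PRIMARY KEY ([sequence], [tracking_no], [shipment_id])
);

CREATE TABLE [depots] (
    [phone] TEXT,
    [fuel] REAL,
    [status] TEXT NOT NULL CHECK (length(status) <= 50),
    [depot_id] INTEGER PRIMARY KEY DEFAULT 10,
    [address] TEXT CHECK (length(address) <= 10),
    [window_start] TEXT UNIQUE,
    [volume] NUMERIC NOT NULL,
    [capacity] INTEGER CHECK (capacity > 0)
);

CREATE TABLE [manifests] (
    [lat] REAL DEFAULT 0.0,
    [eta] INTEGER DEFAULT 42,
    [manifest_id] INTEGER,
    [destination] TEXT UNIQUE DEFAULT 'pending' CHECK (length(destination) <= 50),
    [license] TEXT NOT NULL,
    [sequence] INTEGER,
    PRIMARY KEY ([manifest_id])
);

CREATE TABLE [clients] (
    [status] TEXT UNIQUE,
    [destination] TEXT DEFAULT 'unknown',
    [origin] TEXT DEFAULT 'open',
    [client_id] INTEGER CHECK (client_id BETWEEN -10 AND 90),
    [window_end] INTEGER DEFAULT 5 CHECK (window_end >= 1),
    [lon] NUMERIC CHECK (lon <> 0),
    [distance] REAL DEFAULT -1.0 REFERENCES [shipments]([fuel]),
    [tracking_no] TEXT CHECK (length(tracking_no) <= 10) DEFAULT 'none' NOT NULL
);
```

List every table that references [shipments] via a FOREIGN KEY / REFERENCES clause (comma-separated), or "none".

clients

- clients.distance references shipments(fuel).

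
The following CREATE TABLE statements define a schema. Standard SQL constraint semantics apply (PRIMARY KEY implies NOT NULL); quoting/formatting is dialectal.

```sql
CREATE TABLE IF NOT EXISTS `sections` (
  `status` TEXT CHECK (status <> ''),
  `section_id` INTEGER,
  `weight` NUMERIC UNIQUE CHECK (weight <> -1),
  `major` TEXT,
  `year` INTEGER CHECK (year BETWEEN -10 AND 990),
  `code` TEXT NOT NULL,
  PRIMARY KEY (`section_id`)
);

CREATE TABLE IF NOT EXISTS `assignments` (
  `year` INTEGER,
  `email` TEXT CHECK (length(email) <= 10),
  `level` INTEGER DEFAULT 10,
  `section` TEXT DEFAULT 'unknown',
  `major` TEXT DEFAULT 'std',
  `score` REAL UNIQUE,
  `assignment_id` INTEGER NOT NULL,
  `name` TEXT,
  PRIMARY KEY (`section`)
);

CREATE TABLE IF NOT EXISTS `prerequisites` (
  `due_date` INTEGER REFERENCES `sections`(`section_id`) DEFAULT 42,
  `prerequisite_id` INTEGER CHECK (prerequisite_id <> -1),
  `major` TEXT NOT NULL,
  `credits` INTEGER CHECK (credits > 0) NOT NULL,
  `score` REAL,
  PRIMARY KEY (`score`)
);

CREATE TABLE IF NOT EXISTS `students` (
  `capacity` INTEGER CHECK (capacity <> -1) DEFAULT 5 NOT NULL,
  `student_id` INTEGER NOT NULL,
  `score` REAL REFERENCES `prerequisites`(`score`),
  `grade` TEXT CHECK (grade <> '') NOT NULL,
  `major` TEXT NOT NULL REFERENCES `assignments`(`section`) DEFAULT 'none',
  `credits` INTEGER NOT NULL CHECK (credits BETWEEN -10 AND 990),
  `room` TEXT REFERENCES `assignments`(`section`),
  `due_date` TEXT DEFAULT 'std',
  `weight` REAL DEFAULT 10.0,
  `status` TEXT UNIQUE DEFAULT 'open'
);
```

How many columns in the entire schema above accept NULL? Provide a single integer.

17

sections: 4 nullable (status, weight, major, year — PK (section_id) and explicit NOT NULL columns excluded).
assignments: 6 nullable (year, email, level, major, score, name — PK (section) and explicit NOT NULL columns excluded).
prerequisites: 2 nullable (due_date, prerequisite_id — PK (score) and explicit NOT NULL columns excluded).
students: 5 nullable (score, room, due_date, weight, status — PK none and explicit NOT NULL columns excluded).
Total: 4 + 6 + 2 + 5 = 17.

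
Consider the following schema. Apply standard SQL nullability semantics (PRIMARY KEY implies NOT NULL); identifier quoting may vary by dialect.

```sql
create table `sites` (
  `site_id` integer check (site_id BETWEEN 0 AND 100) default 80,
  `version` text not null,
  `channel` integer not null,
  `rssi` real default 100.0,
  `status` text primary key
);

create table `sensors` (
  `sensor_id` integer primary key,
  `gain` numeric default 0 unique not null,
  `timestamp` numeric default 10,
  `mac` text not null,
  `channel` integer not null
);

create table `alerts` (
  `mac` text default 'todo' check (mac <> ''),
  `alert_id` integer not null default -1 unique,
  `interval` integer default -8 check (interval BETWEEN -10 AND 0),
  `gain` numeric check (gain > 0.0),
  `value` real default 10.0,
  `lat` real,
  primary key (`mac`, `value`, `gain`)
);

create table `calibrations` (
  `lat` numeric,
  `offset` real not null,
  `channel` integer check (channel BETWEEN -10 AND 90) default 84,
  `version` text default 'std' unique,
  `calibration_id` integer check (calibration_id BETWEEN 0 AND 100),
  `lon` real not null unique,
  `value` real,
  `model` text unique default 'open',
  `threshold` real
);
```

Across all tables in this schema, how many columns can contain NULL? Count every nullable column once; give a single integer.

12

sites: 2 nullable (site_id, rssi — PK (status) and explicit NOT NULL columns excluded).
sensors: 1 nullable (timestamp — PK (sensor_id) and explicit NOT NULL columns excluded).
alerts: 2 nullable (interval, lat — PK (mac, value, gain) and explicit NOT NULL columns excluded).
calibrations: 7 nullable (lat, channel, version, calibration_id, value, model, threshold — PK none and explicit NOT NULL columns excluded).
Total: 2 + 1 + 2 + 7 = 12.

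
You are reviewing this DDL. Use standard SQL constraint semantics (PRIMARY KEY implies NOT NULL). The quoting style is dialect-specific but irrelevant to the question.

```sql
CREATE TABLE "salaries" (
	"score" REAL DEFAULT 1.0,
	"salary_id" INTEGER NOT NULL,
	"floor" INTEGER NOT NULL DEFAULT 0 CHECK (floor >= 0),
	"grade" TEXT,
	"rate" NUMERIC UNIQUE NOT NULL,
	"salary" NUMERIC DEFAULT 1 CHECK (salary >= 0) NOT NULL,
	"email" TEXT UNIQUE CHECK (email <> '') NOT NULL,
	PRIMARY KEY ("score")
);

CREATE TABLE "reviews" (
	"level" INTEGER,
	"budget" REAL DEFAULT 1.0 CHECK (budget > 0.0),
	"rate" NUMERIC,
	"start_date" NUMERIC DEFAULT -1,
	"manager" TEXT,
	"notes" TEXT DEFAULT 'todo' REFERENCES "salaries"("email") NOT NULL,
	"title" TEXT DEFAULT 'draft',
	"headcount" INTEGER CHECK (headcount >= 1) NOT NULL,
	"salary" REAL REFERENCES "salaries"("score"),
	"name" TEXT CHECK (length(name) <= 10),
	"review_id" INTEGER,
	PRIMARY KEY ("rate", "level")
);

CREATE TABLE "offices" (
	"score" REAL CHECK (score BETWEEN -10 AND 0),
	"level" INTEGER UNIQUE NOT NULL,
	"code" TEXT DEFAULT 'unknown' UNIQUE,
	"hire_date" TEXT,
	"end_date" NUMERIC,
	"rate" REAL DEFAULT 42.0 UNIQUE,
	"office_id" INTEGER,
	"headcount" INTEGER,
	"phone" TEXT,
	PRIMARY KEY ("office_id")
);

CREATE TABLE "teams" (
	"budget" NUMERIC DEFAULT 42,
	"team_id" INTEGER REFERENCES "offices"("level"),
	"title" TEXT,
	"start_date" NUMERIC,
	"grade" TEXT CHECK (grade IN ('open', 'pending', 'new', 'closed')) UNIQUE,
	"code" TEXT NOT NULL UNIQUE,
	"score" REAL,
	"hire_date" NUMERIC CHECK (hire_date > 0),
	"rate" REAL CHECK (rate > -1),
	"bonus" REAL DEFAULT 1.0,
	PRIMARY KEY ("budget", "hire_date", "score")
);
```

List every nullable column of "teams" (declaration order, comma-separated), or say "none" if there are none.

team_id, title, start_date, grade, rate, bonus

- budget: part of the PRIMARY KEY, which implies NOT NULL → not nullable.
- team_id: a foreign key column may be NULL unless separately constrained → nullable.
- title: no NOT NULL constraint applies → nullable.
- start_date: no NOT NULL constraint applies → nullable.
- grade: CHECK does not forbid NULL (a CHECK constraint passes when its expression is NULL) → nullable.
- code: declared NOT NULL → not nullable.
- score: part of the PRIMARY KEY, which implies NOT NULL → not nullable.
- hire_date: part of the PRIMARY KEY, which implies NOT NULL → not nullable.
- rate: CHECK does not forbid NULL (a CHECK constraint passes when its expression is NULL) → nullable.
- bonus: DEFAULT only fills an omitted column; an explicit NULL is still allowed → nullable.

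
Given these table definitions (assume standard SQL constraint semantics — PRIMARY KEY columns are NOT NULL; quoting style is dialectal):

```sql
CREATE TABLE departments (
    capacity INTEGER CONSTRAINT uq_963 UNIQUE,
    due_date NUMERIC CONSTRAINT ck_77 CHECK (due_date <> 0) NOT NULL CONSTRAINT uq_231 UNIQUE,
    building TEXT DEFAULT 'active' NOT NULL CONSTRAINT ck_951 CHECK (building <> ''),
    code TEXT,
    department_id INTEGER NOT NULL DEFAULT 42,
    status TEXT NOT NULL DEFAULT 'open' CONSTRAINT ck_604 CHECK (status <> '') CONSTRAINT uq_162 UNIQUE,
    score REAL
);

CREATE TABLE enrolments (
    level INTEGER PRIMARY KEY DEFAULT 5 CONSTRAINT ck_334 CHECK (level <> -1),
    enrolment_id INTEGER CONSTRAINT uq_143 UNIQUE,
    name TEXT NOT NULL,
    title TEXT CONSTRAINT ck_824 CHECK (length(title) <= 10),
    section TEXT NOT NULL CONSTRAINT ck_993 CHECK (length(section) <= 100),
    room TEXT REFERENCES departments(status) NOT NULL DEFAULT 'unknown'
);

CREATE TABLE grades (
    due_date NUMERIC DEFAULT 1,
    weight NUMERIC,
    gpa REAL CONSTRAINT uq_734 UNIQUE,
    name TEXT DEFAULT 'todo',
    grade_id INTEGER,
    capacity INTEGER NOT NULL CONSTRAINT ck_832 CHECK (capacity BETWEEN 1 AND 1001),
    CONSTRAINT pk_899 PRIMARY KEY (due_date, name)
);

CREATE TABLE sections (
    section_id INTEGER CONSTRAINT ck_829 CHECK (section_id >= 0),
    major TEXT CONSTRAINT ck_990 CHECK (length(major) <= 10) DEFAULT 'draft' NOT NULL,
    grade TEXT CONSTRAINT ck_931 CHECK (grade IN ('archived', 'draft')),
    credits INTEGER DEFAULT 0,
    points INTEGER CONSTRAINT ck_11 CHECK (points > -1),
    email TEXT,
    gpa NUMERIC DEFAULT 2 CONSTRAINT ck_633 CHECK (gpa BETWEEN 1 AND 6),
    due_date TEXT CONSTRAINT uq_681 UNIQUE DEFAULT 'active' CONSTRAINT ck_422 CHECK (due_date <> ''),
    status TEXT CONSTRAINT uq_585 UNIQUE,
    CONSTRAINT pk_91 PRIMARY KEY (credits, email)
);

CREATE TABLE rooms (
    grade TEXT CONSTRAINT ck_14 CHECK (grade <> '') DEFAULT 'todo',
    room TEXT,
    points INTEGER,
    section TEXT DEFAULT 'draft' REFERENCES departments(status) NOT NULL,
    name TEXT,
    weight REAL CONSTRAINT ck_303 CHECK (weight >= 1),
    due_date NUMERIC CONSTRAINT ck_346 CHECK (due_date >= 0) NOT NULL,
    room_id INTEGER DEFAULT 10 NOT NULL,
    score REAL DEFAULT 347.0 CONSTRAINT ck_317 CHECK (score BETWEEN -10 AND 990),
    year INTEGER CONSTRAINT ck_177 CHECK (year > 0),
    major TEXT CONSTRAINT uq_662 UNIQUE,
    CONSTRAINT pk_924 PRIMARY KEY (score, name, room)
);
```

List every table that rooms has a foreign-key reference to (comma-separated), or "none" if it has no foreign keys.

- section REFERENCES departments(status).

departments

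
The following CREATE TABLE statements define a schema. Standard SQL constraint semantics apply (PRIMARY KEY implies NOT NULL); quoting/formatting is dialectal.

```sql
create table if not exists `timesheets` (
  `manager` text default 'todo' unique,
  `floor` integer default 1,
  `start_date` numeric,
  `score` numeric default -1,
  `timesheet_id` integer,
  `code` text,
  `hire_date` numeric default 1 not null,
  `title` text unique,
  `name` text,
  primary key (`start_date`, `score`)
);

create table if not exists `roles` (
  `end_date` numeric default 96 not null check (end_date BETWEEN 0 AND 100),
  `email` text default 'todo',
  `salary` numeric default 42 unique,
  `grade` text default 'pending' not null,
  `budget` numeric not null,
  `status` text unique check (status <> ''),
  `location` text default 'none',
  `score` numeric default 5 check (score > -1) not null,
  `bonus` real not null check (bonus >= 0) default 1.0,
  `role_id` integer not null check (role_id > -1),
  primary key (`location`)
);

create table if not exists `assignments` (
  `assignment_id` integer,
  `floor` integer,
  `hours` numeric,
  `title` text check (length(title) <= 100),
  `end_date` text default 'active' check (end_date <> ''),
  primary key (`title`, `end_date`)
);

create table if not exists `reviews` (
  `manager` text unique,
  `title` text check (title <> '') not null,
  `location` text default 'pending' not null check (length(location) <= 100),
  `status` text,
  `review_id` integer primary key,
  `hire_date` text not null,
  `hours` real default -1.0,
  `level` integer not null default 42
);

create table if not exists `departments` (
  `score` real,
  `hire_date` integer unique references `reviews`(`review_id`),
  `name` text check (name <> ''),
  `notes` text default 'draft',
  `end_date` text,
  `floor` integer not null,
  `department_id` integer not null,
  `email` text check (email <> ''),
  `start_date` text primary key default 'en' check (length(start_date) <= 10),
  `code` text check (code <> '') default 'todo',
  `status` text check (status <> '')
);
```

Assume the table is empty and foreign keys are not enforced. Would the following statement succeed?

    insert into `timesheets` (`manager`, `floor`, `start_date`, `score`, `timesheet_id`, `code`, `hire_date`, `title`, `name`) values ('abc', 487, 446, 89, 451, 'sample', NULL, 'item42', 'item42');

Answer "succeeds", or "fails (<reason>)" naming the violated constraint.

fails (NOT NULL on hire_date)

hire_date is explicitly set to NULL, but hire_date is declared NOT NULL.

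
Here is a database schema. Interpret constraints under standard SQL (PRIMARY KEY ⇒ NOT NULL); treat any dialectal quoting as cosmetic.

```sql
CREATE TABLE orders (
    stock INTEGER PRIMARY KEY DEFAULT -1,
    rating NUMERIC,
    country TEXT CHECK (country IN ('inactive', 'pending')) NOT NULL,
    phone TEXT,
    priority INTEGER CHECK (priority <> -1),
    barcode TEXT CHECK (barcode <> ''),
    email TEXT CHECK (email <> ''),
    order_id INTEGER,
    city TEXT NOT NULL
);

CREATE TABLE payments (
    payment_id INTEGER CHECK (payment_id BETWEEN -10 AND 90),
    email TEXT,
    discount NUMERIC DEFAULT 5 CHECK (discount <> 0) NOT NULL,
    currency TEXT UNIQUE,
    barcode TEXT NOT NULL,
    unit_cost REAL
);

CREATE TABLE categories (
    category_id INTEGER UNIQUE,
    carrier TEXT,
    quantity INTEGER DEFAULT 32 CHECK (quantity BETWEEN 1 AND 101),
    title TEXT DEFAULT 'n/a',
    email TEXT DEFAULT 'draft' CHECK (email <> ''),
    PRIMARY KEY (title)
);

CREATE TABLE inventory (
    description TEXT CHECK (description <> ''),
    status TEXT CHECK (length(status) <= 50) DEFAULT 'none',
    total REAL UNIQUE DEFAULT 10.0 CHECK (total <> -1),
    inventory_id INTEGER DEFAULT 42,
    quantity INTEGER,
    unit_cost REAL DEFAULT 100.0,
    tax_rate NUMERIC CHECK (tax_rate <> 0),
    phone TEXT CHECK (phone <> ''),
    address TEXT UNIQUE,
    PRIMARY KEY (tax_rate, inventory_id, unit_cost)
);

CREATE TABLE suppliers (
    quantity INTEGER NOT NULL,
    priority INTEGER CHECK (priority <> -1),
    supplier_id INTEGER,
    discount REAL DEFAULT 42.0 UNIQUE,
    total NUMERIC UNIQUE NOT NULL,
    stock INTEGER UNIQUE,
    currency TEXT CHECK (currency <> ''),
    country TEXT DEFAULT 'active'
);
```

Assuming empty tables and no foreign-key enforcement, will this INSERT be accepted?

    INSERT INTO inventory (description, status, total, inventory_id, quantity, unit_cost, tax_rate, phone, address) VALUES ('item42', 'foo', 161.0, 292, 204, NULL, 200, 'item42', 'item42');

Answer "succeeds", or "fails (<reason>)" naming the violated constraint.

unit_cost is explicitly set to NULL, but unit_cost is part of the PRIMARY KEY (implied NOT NULL).

fails (NOT NULL on unit_cost)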